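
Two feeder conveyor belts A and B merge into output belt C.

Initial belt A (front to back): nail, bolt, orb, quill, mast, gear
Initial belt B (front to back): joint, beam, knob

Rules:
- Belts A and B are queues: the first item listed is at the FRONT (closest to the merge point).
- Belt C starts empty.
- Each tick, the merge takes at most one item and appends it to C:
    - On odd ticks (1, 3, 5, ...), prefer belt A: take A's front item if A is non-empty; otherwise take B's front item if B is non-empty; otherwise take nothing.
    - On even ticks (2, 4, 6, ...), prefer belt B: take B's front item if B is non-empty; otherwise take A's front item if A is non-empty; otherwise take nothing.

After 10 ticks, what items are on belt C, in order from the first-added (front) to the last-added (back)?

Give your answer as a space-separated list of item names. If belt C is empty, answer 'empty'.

Answer: nail joint bolt beam orb knob quill mast gear

Derivation:
Tick 1: prefer A, take nail from A; A=[bolt,orb,quill,mast,gear] B=[joint,beam,knob] C=[nail]
Tick 2: prefer B, take joint from B; A=[bolt,orb,quill,mast,gear] B=[beam,knob] C=[nail,joint]
Tick 3: prefer A, take bolt from A; A=[orb,quill,mast,gear] B=[beam,knob] C=[nail,joint,bolt]
Tick 4: prefer B, take beam from B; A=[orb,quill,mast,gear] B=[knob] C=[nail,joint,bolt,beam]
Tick 5: prefer A, take orb from A; A=[quill,mast,gear] B=[knob] C=[nail,joint,bolt,beam,orb]
Tick 6: prefer B, take knob from B; A=[quill,mast,gear] B=[-] C=[nail,joint,bolt,beam,orb,knob]
Tick 7: prefer A, take quill from A; A=[mast,gear] B=[-] C=[nail,joint,bolt,beam,orb,knob,quill]
Tick 8: prefer B, take mast from A; A=[gear] B=[-] C=[nail,joint,bolt,beam,orb,knob,quill,mast]
Tick 9: prefer A, take gear from A; A=[-] B=[-] C=[nail,joint,bolt,beam,orb,knob,quill,mast,gear]
Tick 10: prefer B, both empty, nothing taken; A=[-] B=[-] C=[nail,joint,bolt,beam,orb,knob,quill,mast,gear]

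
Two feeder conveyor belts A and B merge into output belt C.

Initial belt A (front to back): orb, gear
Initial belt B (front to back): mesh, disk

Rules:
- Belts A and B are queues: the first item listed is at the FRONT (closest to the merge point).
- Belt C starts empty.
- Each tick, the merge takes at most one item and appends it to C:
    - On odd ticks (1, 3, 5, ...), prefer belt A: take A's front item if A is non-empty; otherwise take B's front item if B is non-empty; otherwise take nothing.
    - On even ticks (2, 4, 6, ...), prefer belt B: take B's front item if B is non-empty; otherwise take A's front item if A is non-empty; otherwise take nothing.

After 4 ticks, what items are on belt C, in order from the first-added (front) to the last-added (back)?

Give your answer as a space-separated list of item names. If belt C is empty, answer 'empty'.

Answer: orb mesh gear disk

Derivation:
Tick 1: prefer A, take orb from A; A=[gear] B=[mesh,disk] C=[orb]
Tick 2: prefer B, take mesh from B; A=[gear] B=[disk] C=[orb,mesh]
Tick 3: prefer A, take gear from A; A=[-] B=[disk] C=[orb,mesh,gear]
Tick 4: prefer B, take disk from B; A=[-] B=[-] C=[orb,mesh,gear,disk]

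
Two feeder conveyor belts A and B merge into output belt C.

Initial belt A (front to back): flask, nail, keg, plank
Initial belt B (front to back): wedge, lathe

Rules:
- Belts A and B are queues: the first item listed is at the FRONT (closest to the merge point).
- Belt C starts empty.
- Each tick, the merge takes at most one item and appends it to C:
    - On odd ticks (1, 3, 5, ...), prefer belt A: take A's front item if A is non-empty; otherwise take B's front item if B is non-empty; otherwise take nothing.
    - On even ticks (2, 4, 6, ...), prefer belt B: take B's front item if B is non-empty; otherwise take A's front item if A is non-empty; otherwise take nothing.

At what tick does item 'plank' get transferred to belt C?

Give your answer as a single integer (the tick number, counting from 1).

Tick 1: prefer A, take flask from A; A=[nail,keg,plank] B=[wedge,lathe] C=[flask]
Tick 2: prefer B, take wedge from B; A=[nail,keg,plank] B=[lathe] C=[flask,wedge]
Tick 3: prefer A, take nail from A; A=[keg,plank] B=[lathe] C=[flask,wedge,nail]
Tick 4: prefer B, take lathe from B; A=[keg,plank] B=[-] C=[flask,wedge,nail,lathe]
Tick 5: prefer A, take keg from A; A=[plank] B=[-] C=[flask,wedge,nail,lathe,keg]
Tick 6: prefer B, take plank from A; A=[-] B=[-] C=[flask,wedge,nail,lathe,keg,plank]

Answer: 6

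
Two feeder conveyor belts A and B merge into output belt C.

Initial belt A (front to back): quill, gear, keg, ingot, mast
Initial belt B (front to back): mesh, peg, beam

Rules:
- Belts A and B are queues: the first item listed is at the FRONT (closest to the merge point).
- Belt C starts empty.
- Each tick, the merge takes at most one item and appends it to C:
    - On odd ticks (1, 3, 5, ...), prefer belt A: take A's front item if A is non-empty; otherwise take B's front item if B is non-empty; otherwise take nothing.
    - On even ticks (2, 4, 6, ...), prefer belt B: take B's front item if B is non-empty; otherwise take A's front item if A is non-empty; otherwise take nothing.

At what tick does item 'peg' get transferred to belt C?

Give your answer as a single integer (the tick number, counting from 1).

Answer: 4

Derivation:
Tick 1: prefer A, take quill from A; A=[gear,keg,ingot,mast] B=[mesh,peg,beam] C=[quill]
Tick 2: prefer B, take mesh from B; A=[gear,keg,ingot,mast] B=[peg,beam] C=[quill,mesh]
Tick 3: prefer A, take gear from A; A=[keg,ingot,mast] B=[peg,beam] C=[quill,mesh,gear]
Tick 4: prefer B, take peg from B; A=[keg,ingot,mast] B=[beam] C=[quill,mesh,gear,peg]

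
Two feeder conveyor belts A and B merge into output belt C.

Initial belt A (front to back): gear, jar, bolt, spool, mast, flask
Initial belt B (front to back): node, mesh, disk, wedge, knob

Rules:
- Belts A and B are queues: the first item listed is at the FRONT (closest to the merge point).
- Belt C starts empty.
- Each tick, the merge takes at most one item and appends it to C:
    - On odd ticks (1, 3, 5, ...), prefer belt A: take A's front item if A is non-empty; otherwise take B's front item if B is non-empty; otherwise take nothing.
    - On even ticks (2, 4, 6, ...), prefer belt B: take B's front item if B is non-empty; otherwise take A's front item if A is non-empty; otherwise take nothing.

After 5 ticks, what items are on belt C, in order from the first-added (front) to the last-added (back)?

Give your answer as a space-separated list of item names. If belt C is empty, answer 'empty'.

Answer: gear node jar mesh bolt

Derivation:
Tick 1: prefer A, take gear from A; A=[jar,bolt,spool,mast,flask] B=[node,mesh,disk,wedge,knob] C=[gear]
Tick 2: prefer B, take node from B; A=[jar,bolt,spool,mast,flask] B=[mesh,disk,wedge,knob] C=[gear,node]
Tick 3: prefer A, take jar from A; A=[bolt,spool,mast,flask] B=[mesh,disk,wedge,knob] C=[gear,node,jar]
Tick 4: prefer B, take mesh from B; A=[bolt,spool,mast,flask] B=[disk,wedge,knob] C=[gear,node,jar,mesh]
Tick 5: prefer A, take bolt from A; A=[spool,mast,flask] B=[disk,wedge,knob] C=[gear,node,jar,mesh,bolt]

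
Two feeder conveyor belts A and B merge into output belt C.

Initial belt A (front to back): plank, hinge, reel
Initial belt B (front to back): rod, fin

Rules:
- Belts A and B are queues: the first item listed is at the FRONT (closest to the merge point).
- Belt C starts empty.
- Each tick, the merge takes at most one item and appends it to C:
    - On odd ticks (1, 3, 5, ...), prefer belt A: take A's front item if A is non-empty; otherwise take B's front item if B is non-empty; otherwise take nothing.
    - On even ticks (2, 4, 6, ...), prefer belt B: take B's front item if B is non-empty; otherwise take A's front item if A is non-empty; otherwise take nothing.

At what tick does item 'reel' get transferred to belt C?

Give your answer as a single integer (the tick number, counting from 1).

Answer: 5

Derivation:
Tick 1: prefer A, take plank from A; A=[hinge,reel] B=[rod,fin] C=[plank]
Tick 2: prefer B, take rod from B; A=[hinge,reel] B=[fin] C=[plank,rod]
Tick 3: prefer A, take hinge from A; A=[reel] B=[fin] C=[plank,rod,hinge]
Tick 4: prefer B, take fin from B; A=[reel] B=[-] C=[plank,rod,hinge,fin]
Tick 5: prefer A, take reel from A; A=[-] B=[-] C=[plank,rod,hinge,fin,reel]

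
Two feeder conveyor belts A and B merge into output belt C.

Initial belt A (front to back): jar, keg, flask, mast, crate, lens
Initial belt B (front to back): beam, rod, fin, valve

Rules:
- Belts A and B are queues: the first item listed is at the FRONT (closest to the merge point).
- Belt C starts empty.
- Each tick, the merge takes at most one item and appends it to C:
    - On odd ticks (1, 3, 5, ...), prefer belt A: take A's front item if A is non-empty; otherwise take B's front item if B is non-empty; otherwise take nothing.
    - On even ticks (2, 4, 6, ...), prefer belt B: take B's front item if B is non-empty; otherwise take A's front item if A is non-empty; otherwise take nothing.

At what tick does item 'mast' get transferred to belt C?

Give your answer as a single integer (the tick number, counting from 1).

Tick 1: prefer A, take jar from A; A=[keg,flask,mast,crate,lens] B=[beam,rod,fin,valve] C=[jar]
Tick 2: prefer B, take beam from B; A=[keg,flask,mast,crate,lens] B=[rod,fin,valve] C=[jar,beam]
Tick 3: prefer A, take keg from A; A=[flask,mast,crate,lens] B=[rod,fin,valve] C=[jar,beam,keg]
Tick 4: prefer B, take rod from B; A=[flask,mast,crate,lens] B=[fin,valve] C=[jar,beam,keg,rod]
Tick 5: prefer A, take flask from A; A=[mast,crate,lens] B=[fin,valve] C=[jar,beam,keg,rod,flask]
Tick 6: prefer B, take fin from B; A=[mast,crate,lens] B=[valve] C=[jar,beam,keg,rod,flask,fin]
Tick 7: prefer A, take mast from A; A=[crate,lens] B=[valve] C=[jar,beam,keg,rod,flask,fin,mast]

Answer: 7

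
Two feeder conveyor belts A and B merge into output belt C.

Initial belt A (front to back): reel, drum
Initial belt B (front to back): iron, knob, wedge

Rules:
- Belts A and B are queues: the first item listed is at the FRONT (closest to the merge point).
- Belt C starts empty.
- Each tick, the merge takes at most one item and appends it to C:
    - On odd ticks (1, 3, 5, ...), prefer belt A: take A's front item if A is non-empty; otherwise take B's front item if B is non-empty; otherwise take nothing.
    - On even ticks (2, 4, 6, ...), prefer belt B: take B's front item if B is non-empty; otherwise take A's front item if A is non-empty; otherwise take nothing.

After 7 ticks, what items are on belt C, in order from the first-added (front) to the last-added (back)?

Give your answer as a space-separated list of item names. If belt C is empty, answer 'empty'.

Answer: reel iron drum knob wedge

Derivation:
Tick 1: prefer A, take reel from A; A=[drum] B=[iron,knob,wedge] C=[reel]
Tick 2: prefer B, take iron from B; A=[drum] B=[knob,wedge] C=[reel,iron]
Tick 3: prefer A, take drum from A; A=[-] B=[knob,wedge] C=[reel,iron,drum]
Tick 4: prefer B, take knob from B; A=[-] B=[wedge] C=[reel,iron,drum,knob]
Tick 5: prefer A, take wedge from B; A=[-] B=[-] C=[reel,iron,drum,knob,wedge]
Tick 6: prefer B, both empty, nothing taken; A=[-] B=[-] C=[reel,iron,drum,knob,wedge]
Tick 7: prefer A, both empty, nothing taken; A=[-] B=[-] C=[reel,iron,drum,knob,wedge]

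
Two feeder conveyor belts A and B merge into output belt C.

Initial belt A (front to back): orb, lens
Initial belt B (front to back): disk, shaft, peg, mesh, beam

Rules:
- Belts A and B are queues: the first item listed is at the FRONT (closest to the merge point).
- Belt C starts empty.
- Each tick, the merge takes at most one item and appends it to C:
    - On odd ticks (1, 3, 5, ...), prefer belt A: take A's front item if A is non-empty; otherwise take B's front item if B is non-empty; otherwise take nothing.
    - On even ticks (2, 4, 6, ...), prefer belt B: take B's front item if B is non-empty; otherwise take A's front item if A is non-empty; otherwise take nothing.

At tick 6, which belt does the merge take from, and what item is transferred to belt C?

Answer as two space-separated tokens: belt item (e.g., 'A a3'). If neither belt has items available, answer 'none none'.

Tick 1: prefer A, take orb from A; A=[lens] B=[disk,shaft,peg,mesh,beam] C=[orb]
Tick 2: prefer B, take disk from B; A=[lens] B=[shaft,peg,mesh,beam] C=[orb,disk]
Tick 3: prefer A, take lens from A; A=[-] B=[shaft,peg,mesh,beam] C=[orb,disk,lens]
Tick 4: prefer B, take shaft from B; A=[-] B=[peg,mesh,beam] C=[orb,disk,lens,shaft]
Tick 5: prefer A, take peg from B; A=[-] B=[mesh,beam] C=[orb,disk,lens,shaft,peg]
Tick 6: prefer B, take mesh from B; A=[-] B=[beam] C=[orb,disk,lens,shaft,peg,mesh]

Answer: B mesh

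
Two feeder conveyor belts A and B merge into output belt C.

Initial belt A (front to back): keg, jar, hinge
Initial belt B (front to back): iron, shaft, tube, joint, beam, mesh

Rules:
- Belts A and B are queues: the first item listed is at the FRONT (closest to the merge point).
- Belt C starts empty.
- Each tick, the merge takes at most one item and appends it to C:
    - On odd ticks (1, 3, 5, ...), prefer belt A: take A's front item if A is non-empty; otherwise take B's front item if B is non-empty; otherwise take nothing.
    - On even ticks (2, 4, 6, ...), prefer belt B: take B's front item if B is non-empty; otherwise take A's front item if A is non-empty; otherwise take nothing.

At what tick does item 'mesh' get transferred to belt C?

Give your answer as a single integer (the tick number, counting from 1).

Tick 1: prefer A, take keg from A; A=[jar,hinge] B=[iron,shaft,tube,joint,beam,mesh] C=[keg]
Tick 2: prefer B, take iron from B; A=[jar,hinge] B=[shaft,tube,joint,beam,mesh] C=[keg,iron]
Tick 3: prefer A, take jar from A; A=[hinge] B=[shaft,tube,joint,beam,mesh] C=[keg,iron,jar]
Tick 4: prefer B, take shaft from B; A=[hinge] B=[tube,joint,beam,mesh] C=[keg,iron,jar,shaft]
Tick 5: prefer A, take hinge from A; A=[-] B=[tube,joint,beam,mesh] C=[keg,iron,jar,shaft,hinge]
Tick 6: prefer B, take tube from B; A=[-] B=[joint,beam,mesh] C=[keg,iron,jar,shaft,hinge,tube]
Tick 7: prefer A, take joint from B; A=[-] B=[beam,mesh] C=[keg,iron,jar,shaft,hinge,tube,joint]
Tick 8: prefer B, take beam from B; A=[-] B=[mesh] C=[keg,iron,jar,shaft,hinge,tube,joint,beam]
Tick 9: prefer A, take mesh from B; A=[-] B=[-] C=[keg,iron,jar,shaft,hinge,tube,joint,beam,mesh]

Answer: 9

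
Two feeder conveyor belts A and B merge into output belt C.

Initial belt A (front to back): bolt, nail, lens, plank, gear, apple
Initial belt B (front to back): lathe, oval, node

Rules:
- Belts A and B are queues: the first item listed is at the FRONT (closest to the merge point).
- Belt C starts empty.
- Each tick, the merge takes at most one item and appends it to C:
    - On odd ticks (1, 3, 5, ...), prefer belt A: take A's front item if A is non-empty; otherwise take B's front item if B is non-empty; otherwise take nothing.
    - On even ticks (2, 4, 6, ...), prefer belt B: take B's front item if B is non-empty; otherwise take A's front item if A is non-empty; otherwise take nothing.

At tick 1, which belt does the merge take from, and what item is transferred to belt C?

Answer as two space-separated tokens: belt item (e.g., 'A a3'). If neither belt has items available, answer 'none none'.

Answer: A bolt

Derivation:
Tick 1: prefer A, take bolt from A; A=[nail,lens,plank,gear,apple] B=[lathe,oval,node] C=[bolt]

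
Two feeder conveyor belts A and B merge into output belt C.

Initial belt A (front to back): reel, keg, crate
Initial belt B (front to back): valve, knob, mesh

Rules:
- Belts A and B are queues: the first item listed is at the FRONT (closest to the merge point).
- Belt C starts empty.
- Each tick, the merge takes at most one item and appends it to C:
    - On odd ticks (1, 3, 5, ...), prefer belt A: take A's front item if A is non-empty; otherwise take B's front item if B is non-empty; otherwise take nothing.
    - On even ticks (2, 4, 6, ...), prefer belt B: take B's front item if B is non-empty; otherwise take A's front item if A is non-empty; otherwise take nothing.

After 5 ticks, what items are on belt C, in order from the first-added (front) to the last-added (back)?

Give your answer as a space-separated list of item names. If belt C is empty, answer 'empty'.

Answer: reel valve keg knob crate

Derivation:
Tick 1: prefer A, take reel from A; A=[keg,crate] B=[valve,knob,mesh] C=[reel]
Tick 2: prefer B, take valve from B; A=[keg,crate] B=[knob,mesh] C=[reel,valve]
Tick 3: prefer A, take keg from A; A=[crate] B=[knob,mesh] C=[reel,valve,keg]
Tick 4: prefer B, take knob from B; A=[crate] B=[mesh] C=[reel,valve,keg,knob]
Tick 5: prefer A, take crate from A; A=[-] B=[mesh] C=[reel,valve,keg,knob,crate]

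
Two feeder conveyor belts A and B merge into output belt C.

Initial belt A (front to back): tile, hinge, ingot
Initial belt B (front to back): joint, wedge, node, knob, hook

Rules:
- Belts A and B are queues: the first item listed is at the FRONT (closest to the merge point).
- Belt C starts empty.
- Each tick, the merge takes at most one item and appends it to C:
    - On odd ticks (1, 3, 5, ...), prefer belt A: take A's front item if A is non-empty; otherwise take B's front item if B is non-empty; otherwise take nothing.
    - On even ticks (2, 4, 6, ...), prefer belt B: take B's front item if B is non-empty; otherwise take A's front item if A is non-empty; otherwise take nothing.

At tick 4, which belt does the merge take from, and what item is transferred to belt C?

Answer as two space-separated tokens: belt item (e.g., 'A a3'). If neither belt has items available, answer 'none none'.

Answer: B wedge

Derivation:
Tick 1: prefer A, take tile from A; A=[hinge,ingot] B=[joint,wedge,node,knob,hook] C=[tile]
Tick 2: prefer B, take joint from B; A=[hinge,ingot] B=[wedge,node,knob,hook] C=[tile,joint]
Tick 3: prefer A, take hinge from A; A=[ingot] B=[wedge,node,knob,hook] C=[tile,joint,hinge]
Tick 4: prefer B, take wedge from B; A=[ingot] B=[node,knob,hook] C=[tile,joint,hinge,wedge]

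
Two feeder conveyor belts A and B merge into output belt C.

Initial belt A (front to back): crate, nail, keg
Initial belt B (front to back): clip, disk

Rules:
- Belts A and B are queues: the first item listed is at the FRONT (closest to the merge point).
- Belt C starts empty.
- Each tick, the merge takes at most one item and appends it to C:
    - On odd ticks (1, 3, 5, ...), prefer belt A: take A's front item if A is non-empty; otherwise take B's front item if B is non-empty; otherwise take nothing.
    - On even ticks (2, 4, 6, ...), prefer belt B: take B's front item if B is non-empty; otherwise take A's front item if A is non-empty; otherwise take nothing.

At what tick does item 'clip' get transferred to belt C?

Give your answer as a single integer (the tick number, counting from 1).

Tick 1: prefer A, take crate from A; A=[nail,keg] B=[clip,disk] C=[crate]
Tick 2: prefer B, take clip from B; A=[nail,keg] B=[disk] C=[crate,clip]

Answer: 2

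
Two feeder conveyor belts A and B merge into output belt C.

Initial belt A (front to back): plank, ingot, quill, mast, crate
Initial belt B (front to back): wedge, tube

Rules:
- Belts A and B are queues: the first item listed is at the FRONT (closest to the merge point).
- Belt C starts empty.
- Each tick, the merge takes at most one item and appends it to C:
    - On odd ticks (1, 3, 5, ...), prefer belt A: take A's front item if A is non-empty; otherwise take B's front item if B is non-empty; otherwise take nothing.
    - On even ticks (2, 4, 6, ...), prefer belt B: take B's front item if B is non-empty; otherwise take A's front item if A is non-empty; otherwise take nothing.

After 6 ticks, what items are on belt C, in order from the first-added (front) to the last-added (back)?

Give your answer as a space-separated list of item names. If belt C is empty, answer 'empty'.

Tick 1: prefer A, take plank from A; A=[ingot,quill,mast,crate] B=[wedge,tube] C=[plank]
Tick 2: prefer B, take wedge from B; A=[ingot,quill,mast,crate] B=[tube] C=[plank,wedge]
Tick 3: prefer A, take ingot from A; A=[quill,mast,crate] B=[tube] C=[plank,wedge,ingot]
Tick 4: prefer B, take tube from B; A=[quill,mast,crate] B=[-] C=[plank,wedge,ingot,tube]
Tick 5: prefer A, take quill from A; A=[mast,crate] B=[-] C=[plank,wedge,ingot,tube,quill]
Tick 6: prefer B, take mast from A; A=[crate] B=[-] C=[plank,wedge,ingot,tube,quill,mast]

Answer: plank wedge ingot tube quill mast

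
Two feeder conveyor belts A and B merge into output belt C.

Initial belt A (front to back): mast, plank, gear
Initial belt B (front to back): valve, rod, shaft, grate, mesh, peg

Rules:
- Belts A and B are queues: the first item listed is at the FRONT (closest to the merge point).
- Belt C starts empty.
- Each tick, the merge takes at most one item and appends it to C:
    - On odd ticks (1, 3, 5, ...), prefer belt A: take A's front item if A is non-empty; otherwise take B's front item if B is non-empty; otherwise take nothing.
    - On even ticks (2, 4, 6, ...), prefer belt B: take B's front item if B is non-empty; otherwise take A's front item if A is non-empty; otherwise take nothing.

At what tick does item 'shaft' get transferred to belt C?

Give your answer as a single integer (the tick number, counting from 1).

Tick 1: prefer A, take mast from A; A=[plank,gear] B=[valve,rod,shaft,grate,mesh,peg] C=[mast]
Tick 2: prefer B, take valve from B; A=[plank,gear] B=[rod,shaft,grate,mesh,peg] C=[mast,valve]
Tick 3: prefer A, take plank from A; A=[gear] B=[rod,shaft,grate,mesh,peg] C=[mast,valve,plank]
Tick 4: prefer B, take rod from B; A=[gear] B=[shaft,grate,mesh,peg] C=[mast,valve,plank,rod]
Tick 5: prefer A, take gear from A; A=[-] B=[shaft,grate,mesh,peg] C=[mast,valve,plank,rod,gear]
Tick 6: prefer B, take shaft from B; A=[-] B=[grate,mesh,peg] C=[mast,valve,plank,rod,gear,shaft]

Answer: 6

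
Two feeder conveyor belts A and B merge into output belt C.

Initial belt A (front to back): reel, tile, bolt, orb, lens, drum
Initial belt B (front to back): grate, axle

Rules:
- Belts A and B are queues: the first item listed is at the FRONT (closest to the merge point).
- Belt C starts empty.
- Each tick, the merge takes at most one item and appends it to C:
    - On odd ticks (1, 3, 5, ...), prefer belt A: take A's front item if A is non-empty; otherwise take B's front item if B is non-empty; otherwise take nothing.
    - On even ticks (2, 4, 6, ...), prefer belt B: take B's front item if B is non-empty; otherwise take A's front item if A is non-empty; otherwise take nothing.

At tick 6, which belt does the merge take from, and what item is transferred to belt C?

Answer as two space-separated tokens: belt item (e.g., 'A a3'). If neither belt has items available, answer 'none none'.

Tick 1: prefer A, take reel from A; A=[tile,bolt,orb,lens,drum] B=[grate,axle] C=[reel]
Tick 2: prefer B, take grate from B; A=[tile,bolt,orb,lens,drum] B=[axle] C=[reel,grate]
Tick 3: prefer A, take tile from A; A=[bolt,orb,lens,drum] B=[axle] C=[reel,grate,tile]
Tick 4: prefer B, take axle from B; A=[bolt,orb,lens,drum] B=[-] C=[reel,grate,tile,axle]
Tick 5: prefer A, take bolt from A; A=[orb,lens,drum] B=[-] C=[reel,grate,tile,axle,bolt]
Tick 6: prefer B, take orb from A; A=[lens,drum] B=[-] C=[reel,grate,tile,axle,bolt,orb]

Answer: A orb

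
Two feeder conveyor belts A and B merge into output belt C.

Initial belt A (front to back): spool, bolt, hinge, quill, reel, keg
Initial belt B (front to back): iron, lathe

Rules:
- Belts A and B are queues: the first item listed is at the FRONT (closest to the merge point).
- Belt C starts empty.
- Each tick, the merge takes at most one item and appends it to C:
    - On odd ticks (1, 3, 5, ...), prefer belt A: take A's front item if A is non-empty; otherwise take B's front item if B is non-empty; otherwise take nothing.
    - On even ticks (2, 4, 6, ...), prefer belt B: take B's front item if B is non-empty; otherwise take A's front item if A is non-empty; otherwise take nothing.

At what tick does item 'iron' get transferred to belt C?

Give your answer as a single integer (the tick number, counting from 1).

Answer: 2

Derivation:
Tick 1: prefer A, take spool from A; A=[bolt,hinge,quill,reel,keg] B=[iron,lathe] C=[spool]
Tick 2: prefer B, take iron from B; A=[bolt,hinge,quill,reel,keg] B=[lathe] C=[spool,iron]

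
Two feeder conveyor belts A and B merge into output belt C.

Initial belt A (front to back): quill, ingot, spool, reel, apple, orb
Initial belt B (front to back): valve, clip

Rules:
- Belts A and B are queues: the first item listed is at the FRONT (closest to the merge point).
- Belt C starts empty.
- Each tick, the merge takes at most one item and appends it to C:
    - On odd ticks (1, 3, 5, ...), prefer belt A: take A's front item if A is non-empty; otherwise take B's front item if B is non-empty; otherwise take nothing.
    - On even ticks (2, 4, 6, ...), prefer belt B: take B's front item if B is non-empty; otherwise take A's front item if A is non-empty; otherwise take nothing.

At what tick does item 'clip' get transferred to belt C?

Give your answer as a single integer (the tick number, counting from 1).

Tick 1: prefer A, take quill from A; A=[ingot,spool,reel,apple,orb] B=[valve,clip] C=[quill]
Tick 2: prefer B, take valve from B; A=[ingot,spool,reel,apple,orb] B=[clip] C=[quill,valve]
Tick 3: prefer A, take ingot from A; A=[spool,reel,apple,orb] B=[clip] C=[quill,valve,ingot]
Tick 4: prefer B, take clip from B; A=[spool,reel,apple,orb] B=[-] C=[quill,valve,ingot,clip]

Answer: 4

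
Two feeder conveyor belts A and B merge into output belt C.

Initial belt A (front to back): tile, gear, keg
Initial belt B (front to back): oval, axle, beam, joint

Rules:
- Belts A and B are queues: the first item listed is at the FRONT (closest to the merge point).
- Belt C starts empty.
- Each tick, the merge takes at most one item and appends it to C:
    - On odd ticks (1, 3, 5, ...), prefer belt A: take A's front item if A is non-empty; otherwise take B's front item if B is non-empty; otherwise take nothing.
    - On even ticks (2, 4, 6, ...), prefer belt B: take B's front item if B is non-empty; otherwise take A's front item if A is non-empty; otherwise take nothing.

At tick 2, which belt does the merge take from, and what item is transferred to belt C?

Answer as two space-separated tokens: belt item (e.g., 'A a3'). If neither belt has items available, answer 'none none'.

Tick 1: prefer A, take tile from A; A=[gear,keg] B=[oval,axle,beam,joint] C=[tile]
Tick 2: prefer B, take oval from B; A=[gear,keg] B=[axle,beam,joint] C=[tile,oval]

Answer: B oval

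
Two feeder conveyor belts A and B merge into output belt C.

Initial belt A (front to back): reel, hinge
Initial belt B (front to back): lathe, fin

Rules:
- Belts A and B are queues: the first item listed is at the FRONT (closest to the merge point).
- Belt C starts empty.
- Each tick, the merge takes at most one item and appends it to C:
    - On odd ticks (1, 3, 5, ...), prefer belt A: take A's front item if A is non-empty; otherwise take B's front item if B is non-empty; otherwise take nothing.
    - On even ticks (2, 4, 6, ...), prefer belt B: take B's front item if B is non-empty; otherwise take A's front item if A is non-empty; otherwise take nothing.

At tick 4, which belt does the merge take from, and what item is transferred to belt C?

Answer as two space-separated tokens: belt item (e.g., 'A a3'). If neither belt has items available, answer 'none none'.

Tick 1: prefer A, take reel from A; A=[hinge] B=[lathe,fin] C=[reel]
Tick 2: prefer B, take lathe from B; A=[hinge] B=[fin] C=[reel,lathe]
Tick 3: prefer A, take hinge from A; A=[-] B=[fin] C=[reel,lathe,hinge]
Tick 4: prefer B, take fin from B; A=[-] B=[-] C=[reel,lathe,hinge,fin]

Answer: B fin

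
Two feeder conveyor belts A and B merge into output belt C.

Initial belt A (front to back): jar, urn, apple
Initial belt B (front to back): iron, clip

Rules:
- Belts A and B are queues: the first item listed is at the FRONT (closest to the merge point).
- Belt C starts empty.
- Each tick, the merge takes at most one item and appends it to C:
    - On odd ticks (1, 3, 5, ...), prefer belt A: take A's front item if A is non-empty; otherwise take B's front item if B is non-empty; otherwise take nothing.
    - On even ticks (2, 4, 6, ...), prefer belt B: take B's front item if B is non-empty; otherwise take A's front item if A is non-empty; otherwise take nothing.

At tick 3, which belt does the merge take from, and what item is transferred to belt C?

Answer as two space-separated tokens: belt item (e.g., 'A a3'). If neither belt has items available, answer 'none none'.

Answer: A urn

Derivation:
Tick 1: prefer A, take jar from A; A=[urn,apple] B=[iron,clip] C=[jar]
Tick 2: prefer B, take iron from B; A=[urn,apple] B=[clip] C=[jar,iron]
Tick 3: prefer A, take urn from A; A=[apple] B=[clip] C=[jar,iron,urn]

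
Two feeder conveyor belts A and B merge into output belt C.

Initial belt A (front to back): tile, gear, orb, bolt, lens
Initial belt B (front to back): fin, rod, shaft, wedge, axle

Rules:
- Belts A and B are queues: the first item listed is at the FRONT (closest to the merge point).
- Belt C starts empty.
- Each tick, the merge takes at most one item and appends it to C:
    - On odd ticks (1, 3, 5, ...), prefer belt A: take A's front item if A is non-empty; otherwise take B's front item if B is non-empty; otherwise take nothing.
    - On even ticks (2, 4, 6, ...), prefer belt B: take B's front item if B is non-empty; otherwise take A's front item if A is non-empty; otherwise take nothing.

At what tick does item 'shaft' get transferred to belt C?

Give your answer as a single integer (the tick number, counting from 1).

Answer: 6

Derivation:
Tick 1: prefer A, take tile from A; A=[gear,orb,bolt,lens] B=[fin,rod,shaft,wedge,axle] C=[tile]
Tick 2: prefer B, take fin from B; A=[gear,orb,bolt,lens] B=[rod,shaft,wedge,axle] C=[tile,fin]
Tick 3: prefer A, take gear from A; A=[orb,bolt,lens] B=[rod,shaft,wedge,axle] C=[tile,fin,gear]
Tick 4: prefer B, take rod from B; A=[orb,bolt,lens] B=[shaft,wedge,axle] C=[tile,fin,gear,rod]
Tick 5: prefer A, take orb from A; A=[bolt,lens] B=[shaft,wedge,axle] C=[tile,fin,gear,rod,orb]
Tick 6: prefer B, take shaft from B; A=[bolt,lens] B=[wedge,axle] C=[tile,fin,gear,rod,orb,shaft]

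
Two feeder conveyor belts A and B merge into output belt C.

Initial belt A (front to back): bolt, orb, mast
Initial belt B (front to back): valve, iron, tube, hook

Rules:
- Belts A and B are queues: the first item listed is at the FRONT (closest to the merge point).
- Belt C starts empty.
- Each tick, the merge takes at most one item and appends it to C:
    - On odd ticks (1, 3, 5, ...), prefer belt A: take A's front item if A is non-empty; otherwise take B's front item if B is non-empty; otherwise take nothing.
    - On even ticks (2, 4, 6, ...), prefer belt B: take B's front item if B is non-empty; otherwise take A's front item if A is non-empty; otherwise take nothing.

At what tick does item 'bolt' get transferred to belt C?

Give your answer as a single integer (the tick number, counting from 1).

Tick 1: prefer A, take bolt from A; A=[orb,mast] B=[valve,iron,tube,hook] C=[bolt]

Answer: 1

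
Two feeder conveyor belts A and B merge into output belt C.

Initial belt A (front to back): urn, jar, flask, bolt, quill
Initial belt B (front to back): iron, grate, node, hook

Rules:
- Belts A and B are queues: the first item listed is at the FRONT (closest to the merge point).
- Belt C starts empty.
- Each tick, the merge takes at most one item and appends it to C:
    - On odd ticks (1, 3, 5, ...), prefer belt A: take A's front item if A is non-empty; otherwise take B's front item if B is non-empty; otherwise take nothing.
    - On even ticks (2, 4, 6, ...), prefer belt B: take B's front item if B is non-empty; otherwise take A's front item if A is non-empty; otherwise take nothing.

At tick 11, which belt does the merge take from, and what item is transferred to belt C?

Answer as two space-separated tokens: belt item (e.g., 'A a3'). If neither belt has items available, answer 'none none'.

Tick 1: prefer A, take urn from A; A=[jar,flask,bolt,quill] B=[iron,grate,node,hook] C=[urn]
Tick 2: prefer B, take iron from B; A=[jar,flask,bolt,quill] B=[grate,node,hook] C=[urn,iron]
Tick 3: prefer A, take jar from A; A=[flask,bolt,quill] B=[grate,node,hook] C=[urn,iron,jar]
Tick 4: prefer B, take grate from B; A=[flask,bolt,quill] B=[node,hook] C=[urn,iron,jar,grate]
Tick 5: prefer A, take flask from A; A=[bolt,quill] B=[node,hook] C=[urn,iron,jar,grate,flask]
Tick 6: prefer B, take node from B; A=[bolt,quill] B=[hook] C=[urn,iron,jar,grate,flask,node]
Tick 7: prefer A, take bolt from A; A=[quill] B=[hook] C=[urn,iron,jar,grate,flask,node,bolt]
Tick 8: prefer B, take hook from B; A=[quill] B=[-] C=[urn,iron,jar,grate,flask,node,bolt,hook]
Tick 9: prefer A, take quill from A; A=[-] B=[-] C=[urn,iron,jar,grate,flask,node,bolt,hook,quill]
Tick 10: prefer B, both empty, nothing taken; A=[-] B=[-] C=[urn,iron,jar,grate,flask,node,bolt,hook,quill]
Tick 11: prefer A, both empty, nothing taken; A=[-] B=[-] C=[urn,iron,jar,grate,flask,node,bolt,hook,quill]

Answer: none none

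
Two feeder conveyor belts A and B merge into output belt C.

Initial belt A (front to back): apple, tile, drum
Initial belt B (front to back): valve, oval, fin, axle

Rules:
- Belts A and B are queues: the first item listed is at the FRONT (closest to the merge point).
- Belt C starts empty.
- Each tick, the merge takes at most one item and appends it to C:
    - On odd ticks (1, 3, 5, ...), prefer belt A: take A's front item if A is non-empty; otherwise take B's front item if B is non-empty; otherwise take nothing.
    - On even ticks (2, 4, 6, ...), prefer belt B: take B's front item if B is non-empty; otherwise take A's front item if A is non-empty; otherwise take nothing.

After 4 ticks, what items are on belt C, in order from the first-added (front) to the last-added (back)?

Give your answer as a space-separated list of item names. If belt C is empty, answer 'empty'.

Tick 1: prefer A, take apple from A; A=[tile,drum] B=[valve,oval,fin,axle] C=[apple]
Tick 2: prefer B, take valve from B; A=[tile,drum] B=[oval,fin,axle] C=[apple,valve]
Tick 3: prefer A, take tile from A; A=[drum] B=[oval,fin,axle] C=[apple,valve,tile]
Tick 4: prefer B, take oval from B; A=[drum] B=[fin,axle] C=[apple,valve,tile,oval]

Answer: apple valve tile oval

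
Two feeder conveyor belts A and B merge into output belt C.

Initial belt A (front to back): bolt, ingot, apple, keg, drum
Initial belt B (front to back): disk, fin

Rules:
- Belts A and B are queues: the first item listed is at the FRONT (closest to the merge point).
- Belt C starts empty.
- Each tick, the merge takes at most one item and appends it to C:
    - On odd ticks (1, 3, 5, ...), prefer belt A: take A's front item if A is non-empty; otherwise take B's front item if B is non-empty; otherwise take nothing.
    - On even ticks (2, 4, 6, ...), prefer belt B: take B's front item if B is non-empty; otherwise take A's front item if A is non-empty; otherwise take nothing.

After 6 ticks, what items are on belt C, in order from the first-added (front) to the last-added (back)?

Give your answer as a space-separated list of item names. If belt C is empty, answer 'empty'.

Answer: bolt disk ingot fin apple keg

Derivation:
Tick 1: prefer A, take bolt from A; A=[ingot,apple,keg,drum] B=[disk,fin] C=[bolt]
Tick 2: prefer B, take disk from B; A=[ingot,apple,keg,drum] B=[fin] C=[bolt,disk]
Tick 3: prefer A, take ingot from A; A=[apple,keg,drum] B=[fin] C=[bolt,disk,ingot]
Tick 4: prefer B, take fin from B; A=[apple,keg,drum] B=[-] C=[bolt,disk,ingot,fin]
Tick 5: prefer A, take apple from A; A=[keg,drum] B=[-] C=[bolt,disk,ingot,fin,apple]
Tick 6: prefer B, take keg from A; A=[drum] B=[-] C=[bolt,disk,ingot,fin,apple,keg]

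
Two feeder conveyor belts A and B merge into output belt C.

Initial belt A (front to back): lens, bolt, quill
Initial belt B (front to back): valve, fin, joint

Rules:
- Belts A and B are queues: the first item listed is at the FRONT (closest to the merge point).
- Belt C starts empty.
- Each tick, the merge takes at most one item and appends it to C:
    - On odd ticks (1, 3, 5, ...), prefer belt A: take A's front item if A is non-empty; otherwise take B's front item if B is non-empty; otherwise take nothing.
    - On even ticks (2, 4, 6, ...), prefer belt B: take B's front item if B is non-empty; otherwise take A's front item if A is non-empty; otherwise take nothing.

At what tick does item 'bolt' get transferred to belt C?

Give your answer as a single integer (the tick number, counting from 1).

Tick 1: prefer A, take lens from A; A=[bolt,quill] B=[valve,fin,joint] C=[lens]
Tick 2: prefer B, take valve from B; A=[bolt,quill] B=[fin,joint] C=[lens,valve]
Tick 3: prefer A, take bolt from A; A=[quill] B=[fin,joint] C=[lens,valve,bolt]

Answer: 3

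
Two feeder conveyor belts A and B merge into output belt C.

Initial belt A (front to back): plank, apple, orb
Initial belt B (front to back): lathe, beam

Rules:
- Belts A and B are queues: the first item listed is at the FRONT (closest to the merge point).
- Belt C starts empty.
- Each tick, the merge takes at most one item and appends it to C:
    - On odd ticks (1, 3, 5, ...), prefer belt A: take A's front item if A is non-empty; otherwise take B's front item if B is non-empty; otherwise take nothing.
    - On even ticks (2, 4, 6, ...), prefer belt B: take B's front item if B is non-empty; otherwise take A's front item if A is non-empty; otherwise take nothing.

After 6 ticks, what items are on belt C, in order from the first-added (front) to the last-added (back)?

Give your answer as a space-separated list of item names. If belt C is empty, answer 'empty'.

Tick 1: prefer A, take plank from A; A=[apple,orb] B=[lathe,beam] C=[plank]
Tick 2: prefer B, take lathe from B; A=[apple,orb] B=[beam] C=[plank,lathe]
Tick 3: prefer A, take apple from A; A=[orb] B=[beam] C=[plank,lathe,apple]
Tick 4: prefer B, take beam from B; A=[orb] B=[-] C=[plank,lathe,apple,beam]
Tick 5: prefer A, take orb from A; A=[-] B=[-] C=[plank,lathe,apple,beam,orb]
Tick 6: prefer B, both empty, nothing taken; A=[-] B=[-] C=[plank,lathe,apple,beam,orb]

Answer: plank lathe apple beam orb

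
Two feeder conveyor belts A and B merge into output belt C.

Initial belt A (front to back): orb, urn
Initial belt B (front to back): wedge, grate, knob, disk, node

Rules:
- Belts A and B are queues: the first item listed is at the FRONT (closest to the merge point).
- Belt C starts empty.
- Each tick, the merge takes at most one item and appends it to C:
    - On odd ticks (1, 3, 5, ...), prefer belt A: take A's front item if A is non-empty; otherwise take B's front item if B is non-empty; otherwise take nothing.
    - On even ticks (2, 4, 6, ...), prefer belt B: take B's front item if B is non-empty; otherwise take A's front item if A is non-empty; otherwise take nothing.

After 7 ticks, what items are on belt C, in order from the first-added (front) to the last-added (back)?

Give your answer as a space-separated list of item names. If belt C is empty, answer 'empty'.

Answer: orb wedge urn grate knob disk node

Derivation:
Tick 1: prefer A, take orb from A; A=[urn] B=[wedge,grate,knob,disk,node] C=[orb]
Tick 2: prefer B, take wedge from B; A=[urn] B=[grate,knob,disk,node] C=[orb,wedge]
Tick 3: prefer A, take urn from A; A=[-] B=[grate,knob,disk,node] C=[orb,wedge,urn]
Tick 4: prefer B, take grate from B; A=[-] B=[knob,disk,node] C=[orb,wedge,urn,grate]
Tick 5: prefer A, take knob from B; A=[-] B=[disk,node] C=[orb,wedge,urn,grate,knob]
Tick 6: prefer B, take disk from B; A=[-] B=[node] C=[orb,wedge,urn,grate,knob,disk]
Tick 7: prefer A, take node from B; A=[-] B=[-] C=[orb,wedge,urn,grate,knob,disk,node]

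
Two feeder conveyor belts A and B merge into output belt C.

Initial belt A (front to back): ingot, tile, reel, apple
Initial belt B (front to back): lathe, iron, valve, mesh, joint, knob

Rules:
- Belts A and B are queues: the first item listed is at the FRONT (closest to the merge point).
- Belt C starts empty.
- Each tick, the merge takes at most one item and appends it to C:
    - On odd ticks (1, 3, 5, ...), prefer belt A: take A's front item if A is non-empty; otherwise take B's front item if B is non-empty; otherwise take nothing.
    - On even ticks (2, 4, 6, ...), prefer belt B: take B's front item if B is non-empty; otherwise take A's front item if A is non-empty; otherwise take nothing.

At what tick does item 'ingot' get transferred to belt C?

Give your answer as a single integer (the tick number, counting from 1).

Tick 1: prefer A, take ingot from A; A=[tile,reel,apple] B=[lathe,iron,valve,mesh,joint,knob] C=[ingot]

Answer: 1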